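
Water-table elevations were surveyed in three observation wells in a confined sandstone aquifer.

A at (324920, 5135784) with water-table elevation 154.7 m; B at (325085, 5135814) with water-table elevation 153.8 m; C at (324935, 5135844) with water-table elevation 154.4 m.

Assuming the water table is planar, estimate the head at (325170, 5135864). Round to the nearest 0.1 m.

With h = a·x + b·y + c and A as origin, the differences give:
  165·a + 30·b = -0.9
  15·a + 60·b = -0.3
Eliminate b (×60 and ×30, subtract): 9450·a = -45.00 → a = ∂h/∂x = -0.004762
Back-substitute: b = ∂h/∂y = -0.003810.
h(325170, 5135864) = 154.7 + (-0.004762)·(250) + (-0.003810)·(80) = 154.7 -1.190 -0.305 = 153.205 m.

153.2 m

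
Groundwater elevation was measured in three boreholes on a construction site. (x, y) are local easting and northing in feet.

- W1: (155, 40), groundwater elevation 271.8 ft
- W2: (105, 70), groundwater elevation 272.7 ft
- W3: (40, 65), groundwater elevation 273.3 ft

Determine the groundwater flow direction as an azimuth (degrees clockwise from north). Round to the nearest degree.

Three-point gradient (reference W1): Δ to W2 = (-50, 30, +0.9), Δ to W3 = (-115, 25, +1.5).
∂h/∂x = -0.01023, ∂h/∂y = +0.01295 (det = 2200).
Flow direction (−∇h) has components (+0.01023 E, -0.01295 N).
Azimuth = atan2(E, N) = atan2(+0.01023, -0.01295) = 141.7° ≈ 142°.

142°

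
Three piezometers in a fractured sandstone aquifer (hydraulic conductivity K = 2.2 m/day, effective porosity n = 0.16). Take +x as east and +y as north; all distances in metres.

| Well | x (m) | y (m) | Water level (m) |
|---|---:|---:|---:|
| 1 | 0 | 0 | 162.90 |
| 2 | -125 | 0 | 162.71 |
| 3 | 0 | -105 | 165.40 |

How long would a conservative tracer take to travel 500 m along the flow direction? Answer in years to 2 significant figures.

∂h/∂x = (162.71 − 162.90) / (-125 − 0) = +0.001520
∂h/∂y = (165.40 − 162.90) / (-105 − 0) = -0.02381
|∇h| = √(0.001520² + -0.02381²) = 0.02386
Seepage velocity v = K·i/n = 2.2 × 0.02386 / 0.16 = 0.3281 m/day.
t = 500 / 0.3281 = 1524 days = 4.17 years.

4.2 years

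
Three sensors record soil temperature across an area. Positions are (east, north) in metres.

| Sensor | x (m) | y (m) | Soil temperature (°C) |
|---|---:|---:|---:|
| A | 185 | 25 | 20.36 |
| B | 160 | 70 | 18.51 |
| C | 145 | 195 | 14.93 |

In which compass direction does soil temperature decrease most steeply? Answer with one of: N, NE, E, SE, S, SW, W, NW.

NW

Differences from A: to B (Δx, Δy, Δh) = (-25, 45, -1.85); to C = (-40, 170, -5.43).
Determinant of the coordinate differences = (-25)·170 − (-40)·45 = -2450.
∂T/∂x = [(-1.85)·170 − (-5.43)·45] / -2450 = +0.02863
∂T/∂y = [(-25)·(-5.43) − (-40)·(-1.85)] / -2450 = -0.02520
Steepest decrease is along −∇f = (-0.02863 E, +0.02520 N) → northwest.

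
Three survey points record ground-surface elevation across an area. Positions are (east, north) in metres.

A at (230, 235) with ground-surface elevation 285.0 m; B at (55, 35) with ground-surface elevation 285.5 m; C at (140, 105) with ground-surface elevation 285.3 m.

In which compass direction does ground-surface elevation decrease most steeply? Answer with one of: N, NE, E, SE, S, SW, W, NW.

NE

With z = a·x + b·y + c and A as origin, the differences give:
  (-175)·a + (-200)·b = +0.5
  (-90)·a + (-130)·b = +0.3
Eliminate b (×(-130) and ×(-200), subtract): 4750·a = -5.00 → a = ∂z/∂x = -0.001053
Back-substitute: b = ∂z/∂y = -0.001579.
Steepest decrease is along −∇f = (+0.001053 E, +0.001579 N) → northeast.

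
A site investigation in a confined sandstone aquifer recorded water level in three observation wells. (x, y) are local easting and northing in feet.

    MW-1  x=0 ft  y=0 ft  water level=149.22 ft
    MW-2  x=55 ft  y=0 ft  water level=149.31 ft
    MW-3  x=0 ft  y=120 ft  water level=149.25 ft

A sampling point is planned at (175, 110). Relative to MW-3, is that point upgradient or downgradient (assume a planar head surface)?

∂h/∂x = (149.31 − 149.22) / (55 − 0) = +0.001636
∂h/∂y = (149.25 − 149.22) / (120 − 0) = +0.0002500
Head at (175, 110) = 149.22 + (+0.001636)·(175) + (+0.0002500)·(110) = 149.53 ft.
That is higher than the 149.25 ft at MW-3, so the point is upgradient.

upgradient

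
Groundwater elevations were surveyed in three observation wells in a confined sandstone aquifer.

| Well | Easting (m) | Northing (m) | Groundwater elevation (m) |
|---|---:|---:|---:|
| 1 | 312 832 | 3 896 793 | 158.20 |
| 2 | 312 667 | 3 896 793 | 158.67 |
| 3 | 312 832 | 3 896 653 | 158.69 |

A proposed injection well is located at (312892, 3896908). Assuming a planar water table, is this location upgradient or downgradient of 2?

downgradient

∂h/∂x = (158.67 − 158.20) / (312667 − 312832) = -0.002848
∂h/∂y = (158.69 − 158.20) / (3896653 − 3896793) = -0.003500
Head at (312892, 3896908) = 158.20 + (-0.002848)·(60) + (-0.003500)·(115) = 157.63 m.
That is lower than the 158.67 m at 2, so the point is downgradient.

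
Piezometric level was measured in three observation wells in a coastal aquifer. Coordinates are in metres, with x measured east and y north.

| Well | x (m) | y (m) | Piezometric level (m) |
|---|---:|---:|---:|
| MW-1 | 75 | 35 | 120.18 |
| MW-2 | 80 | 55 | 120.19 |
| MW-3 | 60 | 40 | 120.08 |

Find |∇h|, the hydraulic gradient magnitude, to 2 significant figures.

Three-point gradient (reference MW-1): Δ to MW-2 = (5, 20, +0.01), Δ to MW-3 = (-15, 5, -0.10).
∂h/∂x = +0.006308, ∂h/∂y = -0.001077 (det = 325).
|∇h| = √(0.006308² + -0.001077²) = 0.006399

0.0064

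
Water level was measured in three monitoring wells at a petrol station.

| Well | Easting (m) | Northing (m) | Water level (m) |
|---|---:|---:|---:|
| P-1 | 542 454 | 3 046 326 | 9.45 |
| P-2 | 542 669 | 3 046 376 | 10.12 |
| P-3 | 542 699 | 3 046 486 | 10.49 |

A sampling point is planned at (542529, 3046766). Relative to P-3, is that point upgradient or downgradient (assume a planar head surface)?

upgradient

Differences from P-1: to P-2 (Δx, Δy, Δh) = (215, 50, +0.67); to P-3 = (245, 160, +1.04).
Solve a·Δx + b·Δy = Δh: det = 215·160 − 245·50 = 22150.
∂h/∂x = [(+0.67)·160 − (+1.04)·50] / 22150 = +0.002492
∂h/∂y = [215·(+1.04) − 245·(+0.67)] / 22150 = +0.002684
Head at (542529, 3046766) = 9.45 + (+0.002492)·(75) + (+0.002684)·(440) = 10.82 m.
That is higher than the 10.49 m at P-3, so the point is upgradient.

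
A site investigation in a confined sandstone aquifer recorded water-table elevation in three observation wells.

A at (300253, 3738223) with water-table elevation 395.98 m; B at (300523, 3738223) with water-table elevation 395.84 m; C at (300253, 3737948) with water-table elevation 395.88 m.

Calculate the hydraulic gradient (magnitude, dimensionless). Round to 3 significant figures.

0.000633

∂h/∂x = (395.84 − 395.98) / (300523 − 300253) = -0.0005185
∂h/∂y = (395.88 − 395.98) / (3737948 − 3738223) = +0.0003636
|∇h| = √(-0.0005185² + 0.0003636²) = 0.0006333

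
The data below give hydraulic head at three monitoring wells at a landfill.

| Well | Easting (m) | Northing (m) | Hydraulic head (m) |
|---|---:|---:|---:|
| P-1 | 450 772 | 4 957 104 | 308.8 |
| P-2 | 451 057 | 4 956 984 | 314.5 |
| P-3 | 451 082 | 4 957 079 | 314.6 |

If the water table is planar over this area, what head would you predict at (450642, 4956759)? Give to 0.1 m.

307.7 m

Differences from P-1: to P-2 (Δx, Δy, Δh) = (285, -120, +5.7); to P-3 = (310, -25, +5.8).
Determinant of the coordinate differences = 285·(-25) − 310·(-120) = 30075.
∂h/∂x = [(+5.7)·(-25) − (+5.8)·(-120)] / 30075 = +0.01840
∂h/∂y = [285·(+5.8) − 310·(+5.7)] / 30075 = -0.003791
h(450642, 4956759) = 308.8 + (+0.01840)·(-130) + (-0.003791)·(-345) = 308.8 -2.393 +1.308 = 307.715 m.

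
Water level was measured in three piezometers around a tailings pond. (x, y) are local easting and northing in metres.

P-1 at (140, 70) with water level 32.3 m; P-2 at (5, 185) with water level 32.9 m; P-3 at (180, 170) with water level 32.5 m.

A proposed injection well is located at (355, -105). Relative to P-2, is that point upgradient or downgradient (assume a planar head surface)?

downgradient

With h = a·x + b·y + c and P-1 as origin, the differences give:
  (-135)·a + 115·b = +0.6
  40·a + 100·b = +0.2
Eliminate b (×100 and ×115, subtract): -18100·a = 37.00 → a = ∂h/∂x = -0.002044
Back-substitute: b = ∂h/∂y = +0.002818.
Head at (355, -105) = 32.3 + (-0.002044)·(215) + (+0.002818)·(-175) = 31.37 m.
That is lower than the 32.9 m at P-2, so the point is downgradient.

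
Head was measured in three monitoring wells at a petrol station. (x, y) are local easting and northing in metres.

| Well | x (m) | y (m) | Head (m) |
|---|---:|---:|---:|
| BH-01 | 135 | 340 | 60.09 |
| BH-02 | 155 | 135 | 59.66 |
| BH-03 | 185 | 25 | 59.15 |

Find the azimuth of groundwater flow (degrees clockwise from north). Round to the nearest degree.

093°

Differences from BH-01: to BH-02 (Δx, Δy, Δh) = (20, -205, -0.43); to BH-03 = (50, -315, -0.94).
Determinant of the coordinate differences = 20·(-315) − 50·(-205) = 3950.
∂h/∂x = [(-0.43)·(-315) − (-0.94)·(-205)] / 3950 = -0.01449
∂h/∂y = [20·(-0.94) − 50·(-0.43)] / 3950 = +0.0006835
Flow direction (−∇h) has components (+0.01449 E, -0.0006835 N).
Azimuth = atan2(E, N) = atan2(+0.01449, -0.0006835) = 92.7° ≈ 093°.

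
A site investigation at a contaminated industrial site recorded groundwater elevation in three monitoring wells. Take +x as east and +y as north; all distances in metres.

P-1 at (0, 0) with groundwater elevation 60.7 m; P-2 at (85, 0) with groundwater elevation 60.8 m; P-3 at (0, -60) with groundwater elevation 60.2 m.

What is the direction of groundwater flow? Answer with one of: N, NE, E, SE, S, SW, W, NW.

S

∂h/∂x = (60.8 − 60.7) / (85 − 0) = +0.001176
∂h/∂y = (60.2 − 60.7) / (-60 − 0) = +0.008333
Flow = −∇h = (-0.001176 east, -0.008333 north), which points south.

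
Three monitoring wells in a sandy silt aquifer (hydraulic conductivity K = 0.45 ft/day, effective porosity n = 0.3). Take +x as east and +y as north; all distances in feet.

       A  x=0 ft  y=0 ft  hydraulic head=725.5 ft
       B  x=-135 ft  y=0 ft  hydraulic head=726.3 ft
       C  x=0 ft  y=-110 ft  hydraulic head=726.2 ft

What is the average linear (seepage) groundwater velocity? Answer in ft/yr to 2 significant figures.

4.8 ft/yr

∂h/∂x = (726.3 − 725.5) / (-135 − 0) = -0.005926
∂h/∂y = (726.2 − 725.5) / (-110 − 0) = -0.006364
|∇h| = √(-0.005926² + -0.006364²) = 0.008696
Seepage velocity v = K·i/n = 0.45 × 0.008696 / 0.3 = 0.01304 ft/day = 4.763 ft/yr.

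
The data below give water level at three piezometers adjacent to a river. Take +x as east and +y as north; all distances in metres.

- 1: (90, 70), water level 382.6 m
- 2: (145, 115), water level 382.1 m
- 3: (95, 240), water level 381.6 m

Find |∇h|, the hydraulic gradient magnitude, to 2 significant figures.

With h = a·x + b·y + c and 1 as origin, the differences give:
  55·a + 45·b = -0.5
  5·a + 170·b = -1.0
Eliminate b (×170 and ×45, subtract): 9125·a = -40.00 → a = ∂h/∂x = -0.004384
Back-substitute: b = ∂h/∂y = -0.005753.
|∇h| = √(-0.004384² + -0.005753²) = 0.007233

0.0072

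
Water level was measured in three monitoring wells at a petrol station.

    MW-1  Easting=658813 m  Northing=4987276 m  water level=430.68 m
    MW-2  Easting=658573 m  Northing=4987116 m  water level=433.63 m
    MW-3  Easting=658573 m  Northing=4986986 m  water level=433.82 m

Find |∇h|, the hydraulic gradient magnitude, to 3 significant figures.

With h = a·x + b·y + c and MW-1 as origin, the differences give:
  (-240)·a + (-160)·b = +2.95
  (-240)·a + (-290)·b = +3.14
Eliminate b (×(-290) and ×(-160), subtract): 31200·a = -353.100 → a = ∂h/∂x = -0.01132
Back-substitute: b = ∂h/∂y = -0.001462.
|∇h| = √(-0.01132² + -0.001462²) = 0.01141

0.0114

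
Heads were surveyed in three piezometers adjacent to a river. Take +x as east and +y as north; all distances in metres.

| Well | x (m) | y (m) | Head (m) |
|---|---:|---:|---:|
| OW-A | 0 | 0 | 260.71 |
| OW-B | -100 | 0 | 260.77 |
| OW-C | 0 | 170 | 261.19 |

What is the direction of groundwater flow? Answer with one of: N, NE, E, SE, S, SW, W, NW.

S

∂h/∂x = (260.77 − 260.71) / (-100 − 0) = -0.0006000
∂h/∂y = (261.19 − 260.71) / (170 − 0) = +0.002824
Flow = −∇h = (+0.0006000 east, -0.002824 north), which points south.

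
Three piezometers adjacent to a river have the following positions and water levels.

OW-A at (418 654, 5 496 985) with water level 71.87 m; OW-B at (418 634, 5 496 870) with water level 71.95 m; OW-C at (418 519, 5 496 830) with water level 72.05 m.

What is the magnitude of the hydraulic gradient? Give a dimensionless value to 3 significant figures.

With h = a·x + b·y + c and OW-A as origin, the differences give:
  (-20)·a + (-115)·b = +0.08
  (-135)·a + (-155)·b = +0.18
Eliminate b (×(-155) and ×(-115), subtract): -12425·a = 8.300 → a = ∂h/∂x = -0.0006680
Back-substitute: b = ∂h/∂y = -0.0005795.
|∇h| = √(-0.0006680² + -0.0005795²) = 0.0008843

0.000884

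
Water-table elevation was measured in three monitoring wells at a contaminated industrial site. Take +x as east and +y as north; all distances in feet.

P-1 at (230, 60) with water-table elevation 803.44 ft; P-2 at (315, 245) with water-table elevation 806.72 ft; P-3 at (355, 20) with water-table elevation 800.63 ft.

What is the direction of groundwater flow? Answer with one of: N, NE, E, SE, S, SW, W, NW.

SE

With h = a·x + b·y + c and P-1 as origin, the differences give:
  85·a + 185·b = +3.28
  125·a + (-40)·b = -2.81
Eliminate b (×(-40) and ×185, subtract): -26525·a = 388.650 → a = ∂h/∂x = -0.01465
Back-substitute: b = ∂h/∂y = +0.02446.
Flow = −∇h = (+0.01465 east, -0.02446 north), which points southeast.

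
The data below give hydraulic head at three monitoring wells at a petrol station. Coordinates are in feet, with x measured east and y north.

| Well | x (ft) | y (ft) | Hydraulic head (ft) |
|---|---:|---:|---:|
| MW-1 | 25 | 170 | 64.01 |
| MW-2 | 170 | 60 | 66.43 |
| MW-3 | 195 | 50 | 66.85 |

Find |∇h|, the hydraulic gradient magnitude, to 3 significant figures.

Taking MW-1 as reference: MW-2−MW-1 = (145, -110, +2.42); MW-3−MW-1 = (170, -120, +2.84).
Determinant of the coordinate differences = 145·(-120) − 170·(-110) = 1300.
∂h/∂x = [(+2.42)·(-120) − (+2.84)·(-110)] / 1300 = +0.01692
∂h/∂y = [145·(+2.84) − 170·(+2.42)] / 1300 = +0.0003077
|∇h| = √(0.01692² + 0.0003077²) = 0.01692

0.0169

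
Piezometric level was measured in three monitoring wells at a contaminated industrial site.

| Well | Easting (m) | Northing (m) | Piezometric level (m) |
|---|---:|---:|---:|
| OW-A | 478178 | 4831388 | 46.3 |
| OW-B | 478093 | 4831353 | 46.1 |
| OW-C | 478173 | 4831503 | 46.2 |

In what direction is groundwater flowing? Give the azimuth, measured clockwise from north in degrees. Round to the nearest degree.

286°

Three-point gradient (reference OW-A): Δ to OW-B = (-85, -35, -0.2), Δ to OW-C = (-5, 115, -0.1).
∂h/∂x = +0.002663, ∂h/∂y = -0.0007538 (det = -9950).
Flow direction (−∇h) has components (-0.002663 E, +0.0007538 N).
Azimuth = atan2(E, N) = atan2(-0.002663, +0.0007538) = 285.8° ≈ 286°.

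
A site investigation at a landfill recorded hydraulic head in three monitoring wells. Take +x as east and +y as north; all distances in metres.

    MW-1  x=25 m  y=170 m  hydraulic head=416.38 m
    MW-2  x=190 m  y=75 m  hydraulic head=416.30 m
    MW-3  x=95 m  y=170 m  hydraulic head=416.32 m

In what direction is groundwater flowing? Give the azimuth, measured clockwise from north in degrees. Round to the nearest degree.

Differences from MW-1: to MW-2 (Δx, Δy, Δh) = (165, -95, -0.08); to MW-3 = (70, 0, -0.06).
Determinant of the coordinate differences = 165·0 − 70·(-95) = 6650.
∂h/∂x = [(-0.08)·0 − (-0.06)·(-95)] / 6650 = -0.0008571
∂h/∂y = [165·(-0.06) − 70·(-0.08)] / 6650 = -0.0006466
Flow direction (−∇h) has components (+0.0008571 E, +0.0006466 N).
Azimuth = atan2(E, N) = atan2(+0.0008571, +0.0006466) = 53.0° ≈ 053°.

053°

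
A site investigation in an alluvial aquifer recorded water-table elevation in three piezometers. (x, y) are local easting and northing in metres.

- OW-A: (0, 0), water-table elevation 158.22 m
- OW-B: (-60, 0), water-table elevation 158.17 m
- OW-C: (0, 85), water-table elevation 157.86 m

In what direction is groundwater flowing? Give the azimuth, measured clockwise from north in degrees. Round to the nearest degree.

349°

∂h/∂x = (158.17 − 158.22) / (-60 − 0) = +0.0008333
∂h/∂y = (157.86 − 158.22) / (85 − 0) = -0.004235
Flow direction (−∇h) has components (-0.0008333 E, +0.004235 N).
Azimuth = atan2(E, N) = atan2(-0.0008333, +0.004235) = 348.9° ≈ 349°.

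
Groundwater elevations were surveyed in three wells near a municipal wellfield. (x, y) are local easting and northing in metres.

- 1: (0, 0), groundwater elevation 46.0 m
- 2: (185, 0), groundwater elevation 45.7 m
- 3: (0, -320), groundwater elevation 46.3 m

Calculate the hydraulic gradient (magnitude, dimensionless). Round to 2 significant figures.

∂h/∂x = (45.7 − 46.0) / (185 − 0) = -0.001622
∂h/∂y = (46.3 − 46.0) / (-320 − 0) = -0.0009375
|∇h| = √(-0.001622² + -0.0009375²) = 0.001873

0.0019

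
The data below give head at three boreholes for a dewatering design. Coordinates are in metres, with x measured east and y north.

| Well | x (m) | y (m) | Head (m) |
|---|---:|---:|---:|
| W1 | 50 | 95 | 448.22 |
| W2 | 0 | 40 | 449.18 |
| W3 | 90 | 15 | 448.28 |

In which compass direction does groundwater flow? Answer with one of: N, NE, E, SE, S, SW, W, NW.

Three-point gradient (reference W1): Δ to W2 = (-50, -55, +0.96), Δ to W3 = (40, -80, +0.06).
∂h/∂x = -0.01185, ∂h/∂y = -0.006677 (det = 6200).
Flow = −∇h = (+0.01185 east, +0.006677 north), which points northeast.

NE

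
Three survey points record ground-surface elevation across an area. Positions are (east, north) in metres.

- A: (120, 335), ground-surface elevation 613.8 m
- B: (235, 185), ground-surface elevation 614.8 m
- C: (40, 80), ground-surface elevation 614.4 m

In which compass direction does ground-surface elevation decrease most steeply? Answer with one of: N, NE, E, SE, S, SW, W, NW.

NW

Taking A as reference: B−A = (115, -150, +1.0); C−A = (-80, -255, +0.6).
Solve a·Δx + b·Δy = Δz: det = 115·(-255) − (-80)·(-150) = -41325.
∂z/∂x = [(+1.0)·(-255) − (+0.6)·(-150)] / -41325 = +0.003993
∂z/∂y = [115·(+0.6) − (-80)·(+1.0)] / -41325 = -0.003606
Steepest decrease is along −∇f = (-0.003993 E, +0.003606 N) → northwest.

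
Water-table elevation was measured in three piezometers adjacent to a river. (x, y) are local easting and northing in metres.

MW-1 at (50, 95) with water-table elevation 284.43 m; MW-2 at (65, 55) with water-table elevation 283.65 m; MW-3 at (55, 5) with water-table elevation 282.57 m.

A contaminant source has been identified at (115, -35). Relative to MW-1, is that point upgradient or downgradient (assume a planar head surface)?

downgradient

With h = a·x + b·y + c and MW-1 as origin, the differences give:
  15·a + (-40)·b = -0.78
  5·a + (-90)·b = -1.86
Eliminate b (×(-90) and ×(-40), subtract): -1150·a = -4.200 → a = ∂h/∂x = +0.003652
Back-substitute: b = ∂h/∂y = +0.02087.
Head at (115, -35) = 284.43 + (+0.003652)·(65) + (+0.02087)·(-130) = 281.95 m.
That is lower than the 284.43 m at MW-1, so the point is downgradient.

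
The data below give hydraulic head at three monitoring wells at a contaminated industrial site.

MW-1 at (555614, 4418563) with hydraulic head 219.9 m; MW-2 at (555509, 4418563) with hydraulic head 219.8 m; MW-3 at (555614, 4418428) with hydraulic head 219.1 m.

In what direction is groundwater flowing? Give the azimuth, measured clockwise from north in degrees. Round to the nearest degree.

189°

∂h/∂x = (219.8 − 219.9) / (555509 − 555614) = +0.0009524
∂h/∂y = (219.1 − 219.9) / (4418428 − 4418563) = +0.005926
Flow direction (−∇h) has components (-0.0009524 E, -0.005926 N).
Azimuth = atan2(E, N) = atan2(-0.0009524, -0.005926) = 189.1° ≈ 189°.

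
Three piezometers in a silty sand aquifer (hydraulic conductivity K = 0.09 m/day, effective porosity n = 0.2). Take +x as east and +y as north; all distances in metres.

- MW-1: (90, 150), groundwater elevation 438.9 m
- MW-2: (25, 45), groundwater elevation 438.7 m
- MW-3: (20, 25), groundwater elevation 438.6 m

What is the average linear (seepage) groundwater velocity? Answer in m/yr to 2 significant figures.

1.8 m/yr

With h = a·x + b·y + c and MW-1 as origin, the differences give:
  (-65)·a + (-105)·b = -0.2
  (-70)·a + (-125)·b = -0.3
Eliminate b (×(-125) and ×(-105), subtract): 775·a = -6.50 → a = ∂h/∂x = -0.008387
Back-substitute: b = ∂h/∂y = +0.007097.
|∇h| = √(-0.008387² + 0.007097²) = 0.01099
Seepage velocity v = K·i/n = 0.09 × 0.01099 / 0.2 = 0.004945 m/day = 1.806 m/yr.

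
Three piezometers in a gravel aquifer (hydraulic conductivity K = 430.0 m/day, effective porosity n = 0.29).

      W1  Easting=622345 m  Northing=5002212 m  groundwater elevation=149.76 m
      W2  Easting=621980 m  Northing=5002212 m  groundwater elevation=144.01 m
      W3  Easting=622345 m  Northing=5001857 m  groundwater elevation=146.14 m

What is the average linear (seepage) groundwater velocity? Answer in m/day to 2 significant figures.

∂h/∂x = (144.01 − 149.76) / (621980 − 622345) = +0.01575
∂h/∂y = (146.14 − 149.76) / (5001857 − 5002212) = +0.01020
|∇h| = √(0.01575² + 0.01020²) = 0.01876
Seepage velocity v = K·i/n = 430.0 × 0.01876 / 0.29 = 27.82 m/day.

28 m/day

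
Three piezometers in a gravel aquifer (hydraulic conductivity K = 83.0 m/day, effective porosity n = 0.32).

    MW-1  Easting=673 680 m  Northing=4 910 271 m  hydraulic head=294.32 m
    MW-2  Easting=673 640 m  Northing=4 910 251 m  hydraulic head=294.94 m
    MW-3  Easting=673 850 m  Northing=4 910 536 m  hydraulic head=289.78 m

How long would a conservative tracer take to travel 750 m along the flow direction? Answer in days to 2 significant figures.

200 days

Differences from MW-1: to MW-2 (Δx, Δy, Δh) = (-40, -20, +0.62); to MW-3 = (170, 265, -4.54).
Solve a·Δx + b·Δy = Δh: det = (-40)·265 − 170·(-20) = -7200.
∂h/∂x = [(+0.62)·265 − (-4.54)·(-20)] / -7200 = -0.01021
∂h/∂y = [(-40)·(-4.54) − 170·(+0.62)] / -7200 = -0.01058
|∇h| = √(-0.01021² + -0.01058²) = 0.0147
Seepage velocity v = K·i/n = 83.0 × 0.0147 / 0.32 = 3.813 m/day.
t = 750 / 3.813 = 196.7 days.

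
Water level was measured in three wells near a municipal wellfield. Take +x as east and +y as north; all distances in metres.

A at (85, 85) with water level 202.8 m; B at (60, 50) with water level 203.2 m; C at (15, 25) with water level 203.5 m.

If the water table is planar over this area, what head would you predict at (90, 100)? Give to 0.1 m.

With h = a·x + b·y + c and A as origin, the differences give:
  (-25)·a + (-35)·b = +0.4
  (-70)·a + (-60)·b = +0.7
Eliminate b (×(-60) and ×(-35), subtract): -950·a = 0.50 → a = ∂h/∂x = -0.0005263
Back-substitute: b = ∂h/∂y = -0.01105.
h(90, 100) = 202.8 + (-0.0005263)·(5) + (-0.01105)·(15) = 202.8 -0.003 -0.166 = 202.632 m.

202.6 m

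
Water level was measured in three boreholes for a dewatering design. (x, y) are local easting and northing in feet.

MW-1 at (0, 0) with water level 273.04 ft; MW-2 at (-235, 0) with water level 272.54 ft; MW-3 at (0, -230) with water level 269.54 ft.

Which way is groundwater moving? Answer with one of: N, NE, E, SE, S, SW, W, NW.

∂h/∂x = (272.54 − 273.04) / (-235 − 0) = +0.002128
∂h/∂y = (269.54 − 273.04) / (-230 − 0) = +0.01522
Flow = −∇h = (-0.002128 east, -0.01522 north), which points south.

S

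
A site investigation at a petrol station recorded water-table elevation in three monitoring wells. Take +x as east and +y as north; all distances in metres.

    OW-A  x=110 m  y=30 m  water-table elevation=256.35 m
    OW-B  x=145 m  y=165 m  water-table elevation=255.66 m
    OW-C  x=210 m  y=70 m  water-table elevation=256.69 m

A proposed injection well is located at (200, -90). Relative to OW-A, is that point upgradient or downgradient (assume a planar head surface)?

Taking OW-A as reference: OW-B−OW-A = (35, 135, -0.69); OW-C−OW-A = (100, 40, +0.34).
Solve a·Δx + b·Δy = Δh: det = 35·40 − 100·135 = -12100.
∂h/∂x = [(-0.69)·40 − (+0.34)·135] / -12100 = +0.006074
∂h/∂y = [35·(+0.34) − 100·(-0.69)] / -12100 = -0.006686
Head at (200, -90) = 256.35 + (+0.006074)·(90) + (-0.006686)·(-120) = 257.70 m.
That is higher than the 256.35 m at OW-A, so the point is upgradient.

upgradient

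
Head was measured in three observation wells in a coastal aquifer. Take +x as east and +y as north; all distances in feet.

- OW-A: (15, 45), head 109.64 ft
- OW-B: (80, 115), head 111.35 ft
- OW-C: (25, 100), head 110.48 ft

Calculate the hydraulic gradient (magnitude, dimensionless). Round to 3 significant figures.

With h = a·x + b·y + c and OW-A as origin, the differences give:
  65·a + 70·b = +1.71
  10·a + 55·b = +0.84
Eliminate b (×55 and ×70, subtract): 2875·a = 35.250 → a = ∂h/∂x = +0.01226
Back-substitute: b = ∂h/∂y = +0.01304.
|∇h| = √(0.01226² + 0.01304²) = 0.0179

0.0179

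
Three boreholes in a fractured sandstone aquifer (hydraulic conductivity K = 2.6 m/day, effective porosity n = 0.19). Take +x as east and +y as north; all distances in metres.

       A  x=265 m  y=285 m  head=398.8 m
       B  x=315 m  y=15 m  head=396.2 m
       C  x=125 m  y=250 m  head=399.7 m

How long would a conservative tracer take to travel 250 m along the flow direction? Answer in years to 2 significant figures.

Taking A as reference: B−A = (50, -270, -2.6); C−A = (-140, -35, +0.9).
Determinant of the coordinate differences = 50·(-35) − (-140)·(-270) = -39550.
∂h/∂x = [(-2.6)·(-35) − (+0.9)·(-270)] / -39550 = -0.008445
∂h/∂y = [50·(+0.9) − (-140)·(-2.6)] / -39550 = +0.008066
|∇h| = √(-0.008445² + 0.008066²) = 0.01168
Seepage velocity v = K·i/n = 2.6 × 0.01168 / 0.19 = 0.1598 m/day.
t = 250 / 0.1598 = 1564 days = 4.28 years.

4.3 years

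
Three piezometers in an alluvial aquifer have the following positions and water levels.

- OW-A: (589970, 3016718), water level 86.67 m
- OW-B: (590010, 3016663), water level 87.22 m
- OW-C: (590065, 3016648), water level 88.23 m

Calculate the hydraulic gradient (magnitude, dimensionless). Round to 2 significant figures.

0.020

Differences from OW-A: to OW-B (Δx, Δy, Δh) = (40, -55, +0.55); to OW-C = (95, -70, +1.56).
Solve a·Δx + b·Δy = Δh: det = 40·(-70) − 95·(-55) = 2425.
∂h/∂x = [(+0.55)·(-70) − (+1.56)·(-55)] / 2425 = +0.01951
∂h/∂y = [40·(+1.56) − 95·(+0.55)] / 2425 = +0.004186
|∇h| = √(0.01951² + 0.004186²) = 0.01995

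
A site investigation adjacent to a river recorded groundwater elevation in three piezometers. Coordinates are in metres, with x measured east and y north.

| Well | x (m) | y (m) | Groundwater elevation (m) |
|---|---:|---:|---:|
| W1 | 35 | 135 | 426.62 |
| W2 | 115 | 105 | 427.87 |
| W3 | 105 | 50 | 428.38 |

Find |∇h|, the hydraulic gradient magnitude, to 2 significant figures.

0.016

Taking W1 as reference: W2−W1 = (80, -30, +1.25); W3−W1 = (70, -85, +1.76).
Solve a·Δx + b·Δy = Δh: det = 80·(-85) − 70·(-30) = -4700.
∂h/∂x = [(+1.25)·(-85) − (+1.76)·(-30)] / -4700 = +0.01137
∂h/∂y = [80·(+1.76) − 70·(+1.25)] / -4700 = -0.01134
|∇h| = √(0.01137² + -0.01134²) = 0.01606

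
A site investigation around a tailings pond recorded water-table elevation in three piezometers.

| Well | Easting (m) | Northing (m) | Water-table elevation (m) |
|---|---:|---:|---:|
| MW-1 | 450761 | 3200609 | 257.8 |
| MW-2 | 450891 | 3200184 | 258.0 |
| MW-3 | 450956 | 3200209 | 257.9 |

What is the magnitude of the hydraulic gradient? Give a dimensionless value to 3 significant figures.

Three-point gradient (reference MW-1): Δ to MW-2 = (130, -425, +0.2), Δ to MW-3 = (195, -400, +0.1).
∂h/∂x = -0.001215, ∂h/∂y = -0.0008421 (det = 30875).
|∇h| = √(-0.001215² + -0.0008421²) = 0.001478

0.00148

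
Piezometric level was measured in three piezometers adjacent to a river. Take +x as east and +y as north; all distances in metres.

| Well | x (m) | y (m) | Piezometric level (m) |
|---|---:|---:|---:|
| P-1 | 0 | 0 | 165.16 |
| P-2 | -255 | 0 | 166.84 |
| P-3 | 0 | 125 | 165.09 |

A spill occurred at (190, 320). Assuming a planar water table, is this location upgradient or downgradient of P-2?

∂h/∂x = (166.84 − 165.16) / (-255 − 0) = -0.006588
∂h/∂y = (165.09 − 165.16) / (125 − 0) = -0.0005600
Head at (190, 320) = 165.16 + (-0.006588)·(190) + (-0.0005600)·(320) = 163.73 m.
That is lower than the 166.84 m at P-2, so the point is downgradient.

downgradient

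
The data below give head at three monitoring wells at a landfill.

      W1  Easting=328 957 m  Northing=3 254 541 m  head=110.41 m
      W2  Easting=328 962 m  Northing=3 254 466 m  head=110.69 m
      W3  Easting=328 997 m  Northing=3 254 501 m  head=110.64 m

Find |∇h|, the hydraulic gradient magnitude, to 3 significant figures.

0.00419

Differences from W1: to W2 (Δx, Δy, Δh) = (5, -75, +0.28); to W3 = (40, -40, +0.23).
Determinant of the coordinate differences = 5·(-40) − 40·(-75) = 2800.
∂h/∂x = [(+0.28)·(-40) − (+0.23)·(-75)] / 2800 = +0.002161
∂h/∂y = [5·(+0.23) − 40·(+0.28)] / 2800 = -0.003589
|∇h| = √(0.002161² + -0.003589²) = 0.004189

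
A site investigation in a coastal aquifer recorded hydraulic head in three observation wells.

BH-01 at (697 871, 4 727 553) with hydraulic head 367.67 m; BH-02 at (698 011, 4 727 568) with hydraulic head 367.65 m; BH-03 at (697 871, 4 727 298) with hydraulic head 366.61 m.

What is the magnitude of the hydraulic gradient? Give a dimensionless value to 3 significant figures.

With h = a·x + b·y + c and BH-01 as origin, the differences give:
  140·a + 15·b = -0.02
  0·a + (-255)·b = -1.06
Eliminate b (×(-255) and ×15, subtract): -35700·a = 21.000 → a = ∂h/∂x = -0.0005882
Back-substitute: b = ∂h/∂y = +0.004157.
|∇h| = √(-0.0005882² + 0.004157²) = 0.004198

0.00420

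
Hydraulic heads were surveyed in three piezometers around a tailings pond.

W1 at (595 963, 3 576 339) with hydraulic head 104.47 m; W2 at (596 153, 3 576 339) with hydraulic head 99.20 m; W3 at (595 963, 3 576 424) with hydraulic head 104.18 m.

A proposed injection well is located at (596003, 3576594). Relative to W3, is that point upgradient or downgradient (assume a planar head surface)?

downgradient

∂h/∂x = (99.20 − 104.47) / (596153 − 595963) = -0.02774
∂h/∂y = (104.18 − 104.47) / (3576424 − 3576339) = -0.003412
Head at (596003, 3576594) = 104.47 + (-0.02774)·(40) + (-0.003412)·(255) = 102.49 m.
That is lower than the 104.18 m at W3, so the point is downgradient.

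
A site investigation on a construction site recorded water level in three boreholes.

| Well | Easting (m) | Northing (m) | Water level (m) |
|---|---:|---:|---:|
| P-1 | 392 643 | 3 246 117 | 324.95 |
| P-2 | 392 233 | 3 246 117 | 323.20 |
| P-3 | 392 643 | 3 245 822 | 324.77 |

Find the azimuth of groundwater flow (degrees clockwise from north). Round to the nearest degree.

262°

∂h/∂x = (323.20 − 324.95) / (392233 − 392643) = +0.004268
∂h/∂y = (324.77 − 324.95) / (3245822 − 3246117) = +0.0006102
Flow direction (−∇h) has components (-0.004268 E, -0.0006102 N).
Azimuth = atan2(E, N) = atan2(-0.004268, -0.0006102) = 261.9° ≈ 262°.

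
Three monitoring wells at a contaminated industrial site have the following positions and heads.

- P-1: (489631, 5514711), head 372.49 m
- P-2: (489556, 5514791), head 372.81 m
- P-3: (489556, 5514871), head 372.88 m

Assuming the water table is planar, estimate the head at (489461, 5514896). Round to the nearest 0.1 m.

373.2 m

With h = a·x + b·y + c and P-1 as origin, the differences give:
  (-75)·a + 80·b = +0.32
  (-75)·a + 160·b = +0.39
Eliminate b (×160 and ×80, subtract): -6000·a = 20.000 → a = ∂h/∂x = -0.003333
Back-substitute: b = ∂h/∂y = +0.0008750.
h(489461, 5514896) = 372.49 + (-0.003333)·(-170) + (+0.0008750)·(185) = 372.49 +0.567 +0.162 = 373.219 m.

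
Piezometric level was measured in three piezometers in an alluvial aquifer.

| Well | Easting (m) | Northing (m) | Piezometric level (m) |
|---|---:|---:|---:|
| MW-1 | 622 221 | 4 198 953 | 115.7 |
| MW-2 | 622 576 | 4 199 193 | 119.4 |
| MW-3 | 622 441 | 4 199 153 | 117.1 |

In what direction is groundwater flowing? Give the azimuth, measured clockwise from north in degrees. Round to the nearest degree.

With h = a·x + b·y + c and MW-1 as origin, the differences give:
  355·a + 240·b = +3.7
  220·a + 200·b = +1.4
Eliminate b (×200 and ×240, subtract): 18200·a = 404.00 → a = ∂h/∂x = +0.02220
Back-substitute: b = ∂h/∂y = -0.01742.
Flow direction (−∇h) has components (-0.02220 E, +0.01742 N).
Azimuth = atan2(E, N) = atan2(-0.02220, +0.01742) = 308.1° ≈ 308°.

308°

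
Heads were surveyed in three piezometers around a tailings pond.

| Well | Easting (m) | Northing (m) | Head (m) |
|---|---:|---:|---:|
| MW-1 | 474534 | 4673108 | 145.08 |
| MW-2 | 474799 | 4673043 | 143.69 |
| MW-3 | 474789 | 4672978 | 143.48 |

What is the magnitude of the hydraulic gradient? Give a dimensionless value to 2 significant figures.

With h = a·x + b·y + c and MW-1 as origin, the differences give:
  265·a + (-65)·b = -1.39
  255·a + (-130)·b = -1.60
Eliminate b (×(-130) and ×(-65), subtract): -17875·a = 76.700 → a = ∂h/∂x = -0.004291
Back-substitute: b = ∂h/∂y = +0.003891.
|∇h| = √(-0.004291² + 0.003891²) = 0.005792

0.0058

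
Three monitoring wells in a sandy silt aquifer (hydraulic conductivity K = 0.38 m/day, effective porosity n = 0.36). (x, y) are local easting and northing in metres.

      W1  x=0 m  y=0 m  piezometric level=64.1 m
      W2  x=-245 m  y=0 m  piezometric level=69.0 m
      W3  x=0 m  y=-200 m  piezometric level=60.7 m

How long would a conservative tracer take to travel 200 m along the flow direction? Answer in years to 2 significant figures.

∂h/∂x = (69.0 − 64.1) / (-245 − 0) = -0.02000
∂h/∂y = (60.7 − 64.1) / (-200 − 0) = +0.01700
|∇h| = √(-0.02000² + 0.01700²) = 0.02625
Seepage velocity v = K·i/n = 0.38 × 0.02625 / 0.36 = 0.02771 m/day.
t = 200 / 0.02771 = 7218 days = 19.8 years.

20 years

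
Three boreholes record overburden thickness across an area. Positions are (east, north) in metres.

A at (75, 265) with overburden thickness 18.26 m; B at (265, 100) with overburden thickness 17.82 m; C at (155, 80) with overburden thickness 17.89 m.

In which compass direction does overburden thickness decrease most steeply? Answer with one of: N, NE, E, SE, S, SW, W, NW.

With d = a·x + b·y + c and A as origin, the differences give:
  190·a + (-165)·b = -0.44
  80·a + (-185)·b = -0.37
Eliminate b (×(-185) and ×(-165), subtract): -21950·a = 20.350 → a = ∂d/∂x = -0.0009271
Back-substitute: b = ∂d/∂y = +0.001599.
Steepest decrease is along −∇f = (+0.0009271 E, -0.001599 N) → southeast.

SE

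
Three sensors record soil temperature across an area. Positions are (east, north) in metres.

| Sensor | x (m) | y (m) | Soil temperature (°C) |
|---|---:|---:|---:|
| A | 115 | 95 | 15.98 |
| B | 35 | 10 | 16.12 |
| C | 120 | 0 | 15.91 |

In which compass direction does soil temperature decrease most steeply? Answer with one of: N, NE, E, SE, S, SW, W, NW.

With T = a·x + b·y + c and A as origin, the differences give:
  (-80)·a + (-85)·b = +0.14
  5·a + (-95)·b = -0.07
Eliminate b (×(-95) and ×(-85), subtract): 8025·a = -19.250 → a = ∂T/∂x = -0.002399
Back-substitute: b = ∂T/∂y = +0.0006106.
Steepest decrease is along −∇f = (+0.002399 E, -0.0006106 N) → east.

E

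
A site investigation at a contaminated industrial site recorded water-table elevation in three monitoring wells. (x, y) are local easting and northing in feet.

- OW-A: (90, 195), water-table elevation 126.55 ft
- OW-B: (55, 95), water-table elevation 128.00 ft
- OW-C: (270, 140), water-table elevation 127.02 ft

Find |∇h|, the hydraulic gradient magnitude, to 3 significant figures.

With h = a·x + b·y + c and OW-A as origin, the differences give:
  (-35)·a + (-100)·b = +1.45
  180·a + (-55)·b = +0.47
Eliminate b (×(-55) and ×(-100), subtract): 19925·a = -32.750 → a = ∂h/∂x = -0.001644
Back-substitute: b = ∂h/∂y = -0.01392.
|∇h| = √(-0.001644² + -0.01392²) = 0.01402

0.0140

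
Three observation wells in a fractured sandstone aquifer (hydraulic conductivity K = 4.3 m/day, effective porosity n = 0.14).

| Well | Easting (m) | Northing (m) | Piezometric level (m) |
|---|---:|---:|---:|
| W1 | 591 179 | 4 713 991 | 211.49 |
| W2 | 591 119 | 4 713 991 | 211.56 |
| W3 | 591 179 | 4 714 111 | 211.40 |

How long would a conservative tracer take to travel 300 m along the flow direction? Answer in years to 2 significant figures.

19 years

∂h/∂x = (211.56 − 211.49) / (591119 − 591179) = -0.001167
∂h/∂y = (211.40 − 211.49) / (4714111 − 4713991) = -0.0007500
|∇h| = √(-0.001167² + -0.0007500²) = 0.001387
Seepage velocity v = K·i/n = 4.3 × 0.001387 / 0.14 = 0.0426 m/day.
t = 300 / 0.0426 = 7042 days = 19.3 years.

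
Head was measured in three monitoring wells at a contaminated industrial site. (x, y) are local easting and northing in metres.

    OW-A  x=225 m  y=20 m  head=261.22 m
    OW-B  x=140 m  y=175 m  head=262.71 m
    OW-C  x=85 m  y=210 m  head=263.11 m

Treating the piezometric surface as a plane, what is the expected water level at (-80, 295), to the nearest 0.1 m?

With h = a·x + b·y + c and OW-A as origin, the differences give:
  (-85)·a + 155·b = +1.49
  (-140)·a + 190·b = +1.89
Eliminate b (×190 and ×155, subtract): 5550·a = -9.850 → a = ∂h/∂x = -0.001775
Back-substitute: b = ∂h/∂y = +0.008640.
h(-80, 295) = 261.22 + (-0.001775)·(-305) + (+0.008640)·(275) = 261.22 +0.541 +2.376 = 264.137 m.

264.1 m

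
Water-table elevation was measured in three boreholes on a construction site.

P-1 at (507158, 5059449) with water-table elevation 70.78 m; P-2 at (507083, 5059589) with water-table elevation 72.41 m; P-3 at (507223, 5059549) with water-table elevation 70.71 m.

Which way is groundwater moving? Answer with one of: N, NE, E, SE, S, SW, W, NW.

Differences from P-1: to P-2 (Δx, Δy, Δh) = (-75, 140, +1.63); to P-3 = (65, 100, -0.07).
Solve a·Δx + b·Δy = Δh: det = (-75)·100 − 65·140 = -16600.
∂h/∂x = [(+1.63)·100 − (-0.07)·140] / -16600 = -0.01041
∂h/∂y = [(-75)·(-0.07) − 65·(+1.63)] / -16600 = +0.006066
Flow = −∇h = (+0.01041 east, -0.006066 north), which points southeast.

SE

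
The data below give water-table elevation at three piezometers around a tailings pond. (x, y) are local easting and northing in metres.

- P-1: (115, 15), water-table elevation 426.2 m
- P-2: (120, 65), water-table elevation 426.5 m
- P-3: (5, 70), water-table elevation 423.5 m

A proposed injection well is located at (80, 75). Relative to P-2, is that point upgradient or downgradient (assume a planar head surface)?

Taking P-1 as reference: P-2−P-1 = (5, 50, +0.3); P-3−P-1 = (-110, 55, -2.7).
Determinant of the coordinate differences = 5·55 − (-110)·50 = 5775.
∂h/∂x = [(+0.3)·55 − (-2.7)·50] / 5775 = +0.02623
∂h/∂y = [5·(-2.7) − (-110)·(+0.3)] / 5775 = +0.003377
Head at (80, 75) = 426.2 + (+0.02623)·(-35) + (+0.003377)·(60) = 425.48 m.
That is lower than the 426.5 m at P-2, so the point is downgradient.

downgradient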